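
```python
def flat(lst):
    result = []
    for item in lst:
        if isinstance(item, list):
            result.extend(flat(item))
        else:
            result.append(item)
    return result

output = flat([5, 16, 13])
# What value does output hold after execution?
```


flat([5, 16, 13])
Processing each element:
  5 is not a list -> append 5
  16 is not a list -> append 16
  13 is not a list -> append 13
= [5, 16, 13]


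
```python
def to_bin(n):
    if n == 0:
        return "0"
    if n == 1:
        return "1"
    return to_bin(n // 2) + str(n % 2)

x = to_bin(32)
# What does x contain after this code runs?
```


to_bin(32)
= to_bin(16) + "0"
= to_bin(8) + "0" + "0"
= to_bin(4) + "0" + "0" + "0"
= to_bin(2) + "0" + "0" + "0" + "0"
= to_bin(1) + "0" + "0" + "0" + "0" + "0"
= "1" + "0" + "0" + "0" + "0" + "0"
= "100000"


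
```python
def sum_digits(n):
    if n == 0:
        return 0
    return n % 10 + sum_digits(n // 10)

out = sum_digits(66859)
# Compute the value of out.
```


sum_digits(66859)
= 9 + sum_digits(6685)
= 9 + 5 + sum_digits(668)
= 9 + 5 + 8 + sum_digits(66)
= 9 + 5 + 8 + 6 + sum_digits(6)
= 9 + 5 + 8 + 6 + 6 + sum_digits(0)
= 9 + 5 + 8 + 6 + 6 + 0
= 34


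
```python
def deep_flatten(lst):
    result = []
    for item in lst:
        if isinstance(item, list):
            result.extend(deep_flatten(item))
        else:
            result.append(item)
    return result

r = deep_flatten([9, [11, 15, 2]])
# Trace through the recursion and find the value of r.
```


deep_flatten([9, [11, 15, 2]])
Processing each element:
  9 is not a list -> append 9
  [11, 15, 2] is a list -> deep_flatten recursively -> [11, 15, 2]
= [9, 11, 15, 2]


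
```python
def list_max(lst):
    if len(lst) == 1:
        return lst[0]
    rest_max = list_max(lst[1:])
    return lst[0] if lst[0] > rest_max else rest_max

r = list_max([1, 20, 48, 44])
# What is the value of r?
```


list_max([1, 20, 48, 44])
= compare 1 with list_max([20, 48, 44])
= compare 20 with list_max([48, 44])
= compare 48 with list_max([44])
Base: list_max([44]) = 44
compare 48 with 44: max = 48
compare 20 with 48: max = 48
compare 1 with 48: max = 48
= 48


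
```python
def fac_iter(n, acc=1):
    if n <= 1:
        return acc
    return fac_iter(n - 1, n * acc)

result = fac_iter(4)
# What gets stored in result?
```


fac_iter(4, 1)
= fac_iter(3, 4 * 1) = fac_iter(3, 4)
= fac_iter(2, 3 * 4) = fac_iter(2, 12)
= fac_iter(1, 2 * 12) = fac_iter(1, 24)
n <= 1, return acc = 24


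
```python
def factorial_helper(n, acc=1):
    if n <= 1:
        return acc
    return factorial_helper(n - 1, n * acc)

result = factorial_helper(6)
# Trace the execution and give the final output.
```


factorial_helper(6, 1)
= factorial_helper(5, 6 * 1) = factorial_helper(5, 6)
= factorial_helper(4, 5 * 6) = factorial_helper(4, 30)
= factorial_helper(3, 4 * 30) = factorial_helper(3, 120)
= factorial_helper(2, 3 * 120) = factorial_helper(2, 360)
= factorial_helper(1, 2 * 360) = factorial_helper(1, 720)
n <= 1, return acc = 720


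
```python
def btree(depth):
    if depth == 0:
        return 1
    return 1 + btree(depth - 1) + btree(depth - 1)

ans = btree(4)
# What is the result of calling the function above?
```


btree(4)
= 1 + btree(3) + btree(3)
= 1 + 2 * btree(3)
btree(k) = 2^(k+1) - 1
btree(0) = 1
btree(1) = 3
btree(2) = 7
btree(3) = 15
btree(4) = 31
btree(4) = 2^5 - 1 = 31


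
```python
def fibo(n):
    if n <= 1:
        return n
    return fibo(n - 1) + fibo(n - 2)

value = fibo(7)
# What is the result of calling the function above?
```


fibo(7)
= fibo(6) + fibo(5)
= (fibo(5) + fibo(4)) + fibo(5)
Computing bottom-up: fibo(0)=0, fibo(1)=1, fibo(2)=1, fibo(3)=2, fibo(4)=3, fibo(5)=5, fibo(6)=8, fibo(7)=13
= 13


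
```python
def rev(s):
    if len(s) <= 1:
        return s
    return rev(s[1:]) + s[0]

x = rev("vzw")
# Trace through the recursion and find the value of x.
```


rev("vzw")
= rev("zw") + "v"
= rev("w") + "z" + "v"
= "w" + "z" + "v"
= "wzv"


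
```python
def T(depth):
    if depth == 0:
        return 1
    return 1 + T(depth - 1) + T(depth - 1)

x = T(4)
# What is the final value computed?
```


T(4)
= 1 + T(3) + T(3)
= 1 + 2 * T(3)
T(k) = 2^(k+1) - 1
T(0) = 1
T(1) = 3
T(2) = 7
T(3) = 15
T(4) = 31
T(4) = 2^5 - 1 = 31


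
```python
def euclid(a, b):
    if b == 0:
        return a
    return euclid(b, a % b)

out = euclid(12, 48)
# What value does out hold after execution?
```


euclid(12, 48)
= euclid(48, 12 % 48) = euclid(48, 12)
= euclid(12, 48 % 12) = euclid(12, 0)
b == 0, return a = 12


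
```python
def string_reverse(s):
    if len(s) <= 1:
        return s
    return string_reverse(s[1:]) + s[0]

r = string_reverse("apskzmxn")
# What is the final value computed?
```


string_reverse("apskzmxn")
= string_reverse("pskzmxn") + "a"
= string_reverse("skzmxn") + "p" + "a"
= string_reverse("kzmxn") + "s" + "p" + "a"
= string_reverse("zmxn") + "k" + "s" + "p" + "a"
= string_reverse("mxn") + "z" + "k" + "s" + "p" + "a"
= string_reverse("xn") + "m" + "z" + "k" + "s" + "p" + "a"
= string_reverse("n") + "x" + "m" + "z" + "k" + "s" + "p" + "a"
= "n" + "x" + "m" + "z" + "k" + "s" + "p" + "a"
= "nxmzkspa"


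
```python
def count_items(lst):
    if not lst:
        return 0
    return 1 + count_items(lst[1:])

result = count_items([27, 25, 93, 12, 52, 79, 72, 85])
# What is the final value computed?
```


count_items([27, 25, 93, 12, 52, 79, 72, 85])
= 1 + count_items([25, 93, 12, 52, 79, 72, 85])
= 1 + 1 + count_items([93, 12, 52, 79, 72, 85])
= 1 + 1 + 1 + count_items([12, 52, 79, 72, 85])
= 1 + 1 + 1 + 1 + count_items([52, 79, 72, 85])
= 1 + 1 + 1 + 1 + 1 + count_items([79, 72, 85])
= 1 + 1 + 1 + 1 + 1 + 1 + count_items([72, 85])
= 1 + 1 + 1 + 1 + 1 + 1 + 1 + count_items([85])
= 1 + 1 + 1 + 1 + 1 + 1 + 1 + 1 + count_items([])
= 1 + 1 + 1 + 1 + 1 + 1 + 1 + 1 + 0
= 8


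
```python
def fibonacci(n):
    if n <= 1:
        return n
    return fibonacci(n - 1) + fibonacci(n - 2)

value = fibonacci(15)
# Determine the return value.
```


fibonacci(15)
= fibonacci(14) + fibonacci(13)
= (fibonacci(13) + fibonacci(12)) + fibonacci(13)
Computing bottom-up: fibonacci(0)=0, fibonacci(1)=1, fibonacci(2)=1, fibonacci(3)=2, fibonacci(4)=3, fibonacci(5)=5, fibonacci(6)=8, fibonacci(7)=13, fibonacci(8)=21, fibonacci(9)=34, fibonacci(10)=55, fibonacci(11)=89, fibonacci(12)=144, fibonacci(13)=233, fibonacci(14)=377, fibonacci(15)=610
= 610


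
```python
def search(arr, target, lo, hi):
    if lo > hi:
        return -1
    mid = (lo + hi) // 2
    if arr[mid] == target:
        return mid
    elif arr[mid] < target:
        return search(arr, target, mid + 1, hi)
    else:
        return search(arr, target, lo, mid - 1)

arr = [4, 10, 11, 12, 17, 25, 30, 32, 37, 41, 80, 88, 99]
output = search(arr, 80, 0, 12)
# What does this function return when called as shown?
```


search(arr, 80, 0, 12)
lo=0, hi=12, mid=6, arr[mid]=30
30 < 80, search right half
lo=7, hi=12, mid=9, arr[mid]=41
41 < 80, search right half
lo=10, hi=12, mid=11, arr[mid]=88
88 > 80, search left half
lo=10, hi=10, mid=10, arr[mid]=80
arr[10] == 80, found at index 10
= 10


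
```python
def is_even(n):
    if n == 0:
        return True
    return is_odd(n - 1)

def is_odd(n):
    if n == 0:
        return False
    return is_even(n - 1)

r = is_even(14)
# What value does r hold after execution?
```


is_even(14)
= is_odd(13)
= is_even(12)
= is_odd(11)
= is_even(10)
= is_odd(9)
= is_even(8)
= is_odd(7)
= is_even(6)
= is_odd(5)
= is_even(4)
= is_odd(3)
= is_even(2)
= is_odd(1)
= is_even(0)
n == 0: return True
= True


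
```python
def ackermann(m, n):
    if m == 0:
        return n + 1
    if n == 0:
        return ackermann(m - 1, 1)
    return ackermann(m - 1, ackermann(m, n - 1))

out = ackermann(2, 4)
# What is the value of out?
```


ackermann(2, 4)
= ackermann(1, ackermann(2, 3))
First compute ackermann(2, 3) = 9
= ackermann(1, 9)
= 11


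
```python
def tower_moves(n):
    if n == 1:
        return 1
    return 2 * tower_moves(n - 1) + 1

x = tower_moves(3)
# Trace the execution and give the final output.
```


tower_moves(3)
= 2 * tower_moves(2) + 1
= 2 * (2 * tower_moves(1) + 1) + 1
Now compute bottom-up:
tower_moves(1) = 1
tower_moves(2) = 2 * 1 + 1 = 3
tower_moves(3) = 2 * 3 + 1 = 7
= 7


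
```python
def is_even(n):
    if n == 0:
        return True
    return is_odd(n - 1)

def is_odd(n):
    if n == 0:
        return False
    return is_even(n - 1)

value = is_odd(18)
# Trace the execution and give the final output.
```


is_odd(18)
= is_even(17)
= is_odd(16)
= is_even(15)
= is_odd(14)
= is_even(13)
= is_odd(12)
= is_even(11)
= is_odd(10)
= is_even(9)
= is_odd(8)
= is_even(7)
= is_odd(6)
= is_even(5)
= is_odd(4)
= is_even(3)
= is_odd(2)
= is_even(1)
= is_odd(0)
n == 0: return False
= False


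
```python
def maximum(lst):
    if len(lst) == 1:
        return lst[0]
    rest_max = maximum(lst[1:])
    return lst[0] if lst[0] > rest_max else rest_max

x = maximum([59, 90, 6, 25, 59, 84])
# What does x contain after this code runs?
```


maximum([59, 90, 6, 25, 59, 84])
= compare 59 with maximum([90, 6, 25, 59, 84])
= compare 90 with maximum([6, 25, 59, 84])
= compare 6 with maximum([25, 59, 84])
= compare 25 with maximum([59, 84])
= compare 59 with maximum([84])
Base: maximum([84]) = 84
compare 59 with 84: max = 84
compare 25 with 84: max = 84
compare 6 with 84: max = 84
compare 90 with 84: max = 90
compare 59 with 90: max = 90
= 90


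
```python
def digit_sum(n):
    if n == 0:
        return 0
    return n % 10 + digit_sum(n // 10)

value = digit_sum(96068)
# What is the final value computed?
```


digit_sum(96068)
= 8 + digit_sum(9606)
= 8 + 6 + digit_sum(960)
= 8 + 6 + 0 + digit_sum(96)
= 8 + 6 + 0 + 6 + digit_sum(9)
= 8 + 6 + 0 + 6 + 9 + digit_sum(0)
= 8 + 6 + 0 + 6 + 9 + 0
= 29


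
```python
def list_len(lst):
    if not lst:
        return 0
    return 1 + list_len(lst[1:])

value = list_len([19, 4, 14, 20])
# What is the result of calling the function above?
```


list_len([19, 4, 14, 20])
= 1 + list_len([4, 14, 20])
= 1 + 1 + list_len([14, 20])
= 1 + 1 + 1 + list_len([20])
= 1 + 1 + 1 + 1 + list_len([])
= 1 + 1 + 1 + 1 + 0
= 4


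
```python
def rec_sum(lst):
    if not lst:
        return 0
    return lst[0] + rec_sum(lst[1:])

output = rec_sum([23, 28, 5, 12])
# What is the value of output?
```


rec_sum([23, 28, 5, 12])
= 23 + rec_sum([28, 5, 12])
= 23 + 28 + rec_sum([5, 12])
= 23 + 28 + 5 + rec_sum([12])
= 23 + 28 + 5 + 12 + rec_sum([])
= 23 + 28 + 5 + 12 + 0
= 68


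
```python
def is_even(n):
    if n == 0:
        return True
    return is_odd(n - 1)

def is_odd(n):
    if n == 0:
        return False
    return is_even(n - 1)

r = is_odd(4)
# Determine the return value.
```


is_odd(4)
= is_even(3)
= is_odd(2)
= is_even(1)
= is_odd(0)
n == 0: return False
= False


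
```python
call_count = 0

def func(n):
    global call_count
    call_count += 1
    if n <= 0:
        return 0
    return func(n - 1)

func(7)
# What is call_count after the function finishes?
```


func(7) calls func(6) calls ... calls func(0)
Total calls: 7 + 1 (for base case) = 8


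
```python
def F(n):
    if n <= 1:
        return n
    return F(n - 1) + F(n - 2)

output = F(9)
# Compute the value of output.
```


F(9)
= F(8) + F(7)
= (F(7) + F(6)) + F(7)
Computing bottom-up: F(0)=0, F(1)=1, F(2)=1, F(3)=2, F(4)=3, F(5)=5, F(6)=8, F(7)=13, F(8)=21, F(9)=34
= 34


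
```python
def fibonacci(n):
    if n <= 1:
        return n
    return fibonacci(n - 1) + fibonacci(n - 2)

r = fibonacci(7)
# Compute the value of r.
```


fibonacci(7)
= fibonacci(6) + fibonacci(5)
= (fibonacci(5) + fibonacci(4)) + fibonacci(5)
Computing bottom-up: fibonacci(0)=0, fibonacci(1)=1, fibonacci(2)=1, fibonacci(3)=2, fibonacci(4)=3, fibonacci(5)=5, fibonacci(6)=8, fibonacci(7)=13
= 13


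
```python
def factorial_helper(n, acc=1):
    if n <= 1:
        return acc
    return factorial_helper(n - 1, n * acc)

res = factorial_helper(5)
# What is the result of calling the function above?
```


factorial_helper(5, 1)
= factorial_helper(4, 5 * 1) = factorial_helper(4, 5)
= factorial_helper(3, 4 * 5) = factorial_helper(3, 20)
= factorial_helper(2, 3 * 20) = factorial_helper(2, 60)
= factorial_helper(1, 2 * 60) = factorial_helper(1, 120)
n <= 1, return acc = 120


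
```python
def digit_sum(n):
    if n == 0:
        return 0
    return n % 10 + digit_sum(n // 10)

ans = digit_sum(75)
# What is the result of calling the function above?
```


digit_sum(75)
= 5 + digit_sum(7)
= 5 + 7 + digit_sum(0)
= 5 + 7 + 0
= 12


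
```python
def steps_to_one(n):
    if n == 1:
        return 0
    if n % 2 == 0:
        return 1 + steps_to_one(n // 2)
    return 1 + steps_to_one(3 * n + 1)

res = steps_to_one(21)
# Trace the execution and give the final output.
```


steps_to_one(21)
21 is odd -> 3*21+1 = 64 -> steps_to_one(64)
64 is even -> steps_to_one(32)
32 is even -> steps_to_one(16)
16 is even -> steps_to_one(8)
8 is even -> steps_to_one(4)
4 is even -> steps_to_one(2)
2 is even -> steps_to_one(1)
Reached 1 after 7 steps
= 7


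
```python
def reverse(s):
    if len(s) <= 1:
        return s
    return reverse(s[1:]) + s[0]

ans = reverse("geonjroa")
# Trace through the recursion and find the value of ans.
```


reverse("geonjroa")
= reverse("eonjroa") + "g"
= reverse("onjroa") + "e" + "g"
= reverse("njroa") + "o" + "e" + "g"
= reverse("jroa") + "n" + "o" + "e" + "g"
= reverse("roa") + "j" + "n" + "o" + "e" + "g"
= reverse("oa") + "r" + "j" + "n" + "o" + "e" + "g"
= reverse("a") + "o" + "r" + "j" + "n" + "o" + "e" + "g"
= "a" + "o" + "r" + "j" + "n" + "o" + "e" + "g"
= "aorjnoeg"


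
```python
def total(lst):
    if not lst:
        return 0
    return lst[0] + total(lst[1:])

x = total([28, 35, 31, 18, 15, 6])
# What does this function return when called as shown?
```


total([28, 35, 31, 18, 15, 6])
= 28 + total([35, 31, 18, 15, 6])
= 28 + 35 + total([31, 18, 15, 6])
= 28 + 35 + 31 + total([18, 15, 6])
= 28 + 35 + 31 + 18 + total([15, 6])
= 28 + 35 + 31 + 18 + 15 + total([6])
= 28 + 35 + 31 + 18 + 15 + 6 + total([])
= 28 + 35 + 31 + 18 + 15 + 6 + 0
= 133


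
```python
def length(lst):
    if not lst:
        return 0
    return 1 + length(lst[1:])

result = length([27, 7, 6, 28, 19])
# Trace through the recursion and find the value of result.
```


length([27, 7, 6, 28, 19])
= 1 + length([7, 6, 28, 19])
= 1 + 1 + length([6, 28, 19])
= 1 + 1 + 1 + length([28, 19])
= 1 + 1 + 1 + 1 + length([19])
= 1 + 1 + 1 + 1 + 1 + length([])
= 1 + 1 + 1 + 1 + 1 + 0
= 5


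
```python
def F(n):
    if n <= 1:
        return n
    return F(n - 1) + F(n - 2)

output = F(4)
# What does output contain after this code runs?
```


F(4)
= F(3) + F(2)
= (F(2) + F(1)) + F(2)
Computing bottom-up: F(0)=0, F(1)=1, F(2)=1, F(3)=2, F(4)=3
= 3


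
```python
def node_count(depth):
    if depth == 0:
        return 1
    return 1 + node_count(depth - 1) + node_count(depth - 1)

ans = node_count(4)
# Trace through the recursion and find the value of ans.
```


node_count(4)
= 1 + node_count(3) + node_count(3)
= 1 + 2 * node_count(3)
node_count(k) = 2^(k+1) - 1
node_count(0) = 1
node_count(1) = 3
node_count(2) = 7
node_count(3) = 15
node_count(4) = 31
node_count(4) = 2^5 - 1 = 31


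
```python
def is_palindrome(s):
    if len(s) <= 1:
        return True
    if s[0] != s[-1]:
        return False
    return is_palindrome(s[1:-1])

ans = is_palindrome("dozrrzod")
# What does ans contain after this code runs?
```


is_palindrome("dozrrzod")
"dozrrzod": s[0]='d' == s[-1]='d' -> is_palindrome("ozrrzo")
"ozrrzo": s[0]='o' == s[-1]='o' -> is_palindrome("zrrz")
"zrrz": s[0]='z' == s[-1]='z' -> is_palindrome("rr")
"rr": s[0]='r' == s[-1]='r' -> is_palindrome("")
"": len <= 1 -> True
= True


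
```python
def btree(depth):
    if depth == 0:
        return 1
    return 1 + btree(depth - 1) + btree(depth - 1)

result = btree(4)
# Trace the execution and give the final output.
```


btree(4)
= 1 + btree(3) + btree(3)
= 1 + 2 * btree(3)
btree(k) = 2^(k+1) - 1
btree(0) = 1
btree(1) = 3
btree(2) = 7
btree(3) = 15
btree(4) = 31
btree(4) = 2^5 - 1 = 31


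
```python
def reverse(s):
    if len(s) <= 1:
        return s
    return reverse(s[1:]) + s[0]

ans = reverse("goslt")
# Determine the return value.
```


reverse("goslt")
= reverse("oslt") + "g"
= reverse("slt") + "o" + "g"
= reverse("lt") + "s" + "o" + "g"
= reverse("t") + "l" + "s" + "o" + "g"
= "t" + "l" + "s" + "o" + "g"
= "tlsog"


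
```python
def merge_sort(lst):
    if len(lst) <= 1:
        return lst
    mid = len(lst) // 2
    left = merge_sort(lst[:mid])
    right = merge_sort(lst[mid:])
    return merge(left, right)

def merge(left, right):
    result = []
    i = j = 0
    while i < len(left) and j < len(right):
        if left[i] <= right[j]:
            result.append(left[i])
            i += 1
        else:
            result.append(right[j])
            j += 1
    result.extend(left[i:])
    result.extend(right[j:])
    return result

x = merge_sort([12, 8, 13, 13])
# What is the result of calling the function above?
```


merge_sort([12, 8, 13, 13])
Split into [12, 8] and [13, 13]
Left sorted: [8, 12]
Right sorted: [13, 13]
Merge [8, 12] and [13, 13]
= [8, 12, 13, 13]


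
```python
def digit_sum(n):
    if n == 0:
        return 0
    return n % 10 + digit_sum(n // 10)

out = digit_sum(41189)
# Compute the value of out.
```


digit_sum(41189)
= 9 + digit_sum(4118)
= 9 + 8 + digit_sum(411)
= 9 + 8 + 1 + digit_sum(41)
= 9 + 8 + 1 + 1 + digit_sum(4)
= 9 + 8 + 1 + 1 + 4 + digit_sum(0)
= 9 + 8 + 1 + 1 + 4 + 0
= 23


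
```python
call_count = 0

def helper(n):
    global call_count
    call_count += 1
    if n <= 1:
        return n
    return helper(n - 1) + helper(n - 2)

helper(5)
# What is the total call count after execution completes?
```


helper(5) calls helper(4) and helper(3); each non-base call branches into two more.
Let C(k) = total number of calls made by helper(k), including the call to helper(k) itself.
Base cases: C(0) = 1, C(1) = 1
Recurrence: C(k) = 1 + C(k-1) + C(k-2)
  C(2) = 1 + C(1) + C(0) = 1 + 1 + 1 = 3
  C(3) = 1 + C(2) + C(1) = 1 + 3 + 1 = 5
  C(4) = 1 + C(3) + C(2) = 1 + 5 + 3 = 9
  C(5) = 1 + C(4) + C(3) = 1 + 9 + 5 = 15
Total calls = C(5) = 15


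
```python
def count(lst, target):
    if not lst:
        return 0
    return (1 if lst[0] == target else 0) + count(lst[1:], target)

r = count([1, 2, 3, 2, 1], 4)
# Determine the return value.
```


count([1, 2, 3, 2, 1], 4)
lst[0]=1 != 4: 0 + count([2, 3, 2, 1], 4)
lst[0]=2 != 4: 0 + count([3, 2, 1], 4)
lst[0]=3 != 4: 0 + count([2, 1], 4)
lst[0]=2 != 4: 0 + count([1], 4)
lst[0]=1 != 4: 0 + count([], 4)
= 0


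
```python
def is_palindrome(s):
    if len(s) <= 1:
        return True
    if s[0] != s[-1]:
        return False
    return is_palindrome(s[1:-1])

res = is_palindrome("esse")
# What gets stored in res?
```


is_palindrome("esse")
"esse": s[0]='e' == s[-1]='e' -> is_palindrome("ss")
"ss": s[0]='s' == s[-1]='s' -> is_palindrome("")
"": len <= 1 -> True
= True


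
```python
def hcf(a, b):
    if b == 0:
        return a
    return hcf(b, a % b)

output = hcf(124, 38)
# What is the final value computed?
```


hcf(124, 38)
= hcf(38, 124 % 38) = hcf(38, 10)
= hcf(10, 38 % 10) = hcf(10, 8)
= hcf(8, 10 % 8) = hcf(8, 2)
= hcf(2, 8 % 2) = hcf(2, 0)
b == 0, return a = 2


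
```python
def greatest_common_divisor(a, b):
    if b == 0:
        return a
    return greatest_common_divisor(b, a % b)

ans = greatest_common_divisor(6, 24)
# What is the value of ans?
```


greatest_common_divisor(6, 24)
= greatest_common_divisor(24, 6 % 24) = greatest_common_divisor(24, 6)
= greatest_common_divisor(6, 24 % 6) = greatest_common_divisor(6, 0)
b == 0, return a = 6


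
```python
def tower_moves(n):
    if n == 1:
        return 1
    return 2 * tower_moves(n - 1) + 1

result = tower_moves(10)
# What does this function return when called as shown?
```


tower_moves(10)
= 2 * tower_moves(9) + 1
= 2 * (2 * tower_moves(8) + 1) + 1
= 2 * (2 * (2 * tower_moves(7) + 1) + 1) + 1
= 2 * (2 * (2 * (2 * tower_moves(6) + 1) + 1) + 1) + 1
= 2 * (2 * (2 * (2 * (2 * tower_moves(5) + 1) + 1) + 1) + 1) + 1
= 2 * (2 * (2 * (2 * (2 * (2 * tower_moves(4) + 1) + 1) + 1) + 1) + 1) + 1
= 2 * (2 * (2 * (2 * (2 * (2 * (2 * tower_moves(3) + 1) + 1) + 1) + 1) + 1) + 1) + 1
= 2 * (2 * (2 * (2 * (2 * (2 * (2 * (2 * tower_moves(2) + 1) + 1) + 1) + 1) + 1) + 1) + 1) + 1
= 2 * (2 * (2 * (2 * (2 * (2 * (2 * (2 * (2 * tower_moves(1) + 1) + 1) + 1) + 1) + 1) + 1) + 1) + 1) + 1
Now compute bottom-up:
tower_moves(1) = 1
tower_moves(2) = 2 * 1 + 1 = 3
tower_moves(3) = 2 * 3 + 1 = 7
tower_moves(4) = 2 * 7 + 1 = 15
tower_moves(5) = 2 * 15 + 1 = 31
tower_moves(6) = 2 * 31 + 1 = 63
tower_moves(7) = 2 * 63 + 1 = 127
tower_moves(8) = 2 * 127 + 1 = 255
tower_moves(9) = 2 * 255 + 1 = 511
tower_moves(10) = 2 * 511 + 1 = 1023
= 1023


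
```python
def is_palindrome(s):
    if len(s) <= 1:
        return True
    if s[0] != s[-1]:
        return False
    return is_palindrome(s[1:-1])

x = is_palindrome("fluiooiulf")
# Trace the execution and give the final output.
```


is_palindrome("fluiooiulf")
"fluiooiulf": s[0]='f' == s[-1]='f' -> is_palindrome("luiooiul")
"luiooiul": s[0]='l' == s[-1]='l' -> is_palindrome("uiooiu")
"uiooiu": s[0]='u' == s[-1]='u' -> is_palindrome("iooi")
"iooi": s[0]='i' == s[-1]='i' -> is_palindrome("oo")
"oo": s[0]='o' == s[-1]='o' -> is_palindrome("")
"": len <= 1 -> True
= True


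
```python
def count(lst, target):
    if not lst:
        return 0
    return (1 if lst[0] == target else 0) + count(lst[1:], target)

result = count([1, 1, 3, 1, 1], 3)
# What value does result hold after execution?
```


count([1, 1, 3, 1, 1], 3)
lst[0]=1 != 3: 0 + count([1, 3, 1, 1], 3)
lst[0]=1 != 3: 0 + count([3, 1, 1], 3)
lst[0]=3 == 3: 1 + count([1, 1], 3)
lst[0]=1 != 3: 0 + count([1], 3)
lst[0]=1 != 3: 0 + count([], 3)
= 1


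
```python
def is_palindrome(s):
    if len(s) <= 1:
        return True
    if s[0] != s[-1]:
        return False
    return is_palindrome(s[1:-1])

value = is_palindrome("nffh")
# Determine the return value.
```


is_palindrome("nffh")
"nffh": s[0]='n' != s[-1]='h' -> False
= False


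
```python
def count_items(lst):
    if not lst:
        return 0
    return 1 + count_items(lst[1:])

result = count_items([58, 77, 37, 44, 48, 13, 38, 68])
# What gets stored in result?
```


count_items([58, 77, 37, 44, 48, 13, 38, 68])
= 1 + count_items([77, 37, 44, 48, 13, 38, 68])
= 1 + 1 + count_items([37, 44, 48, 13, 38, 68])
= 1 + 1 + 1 + count_items([44, 48, 13, 38, 68])
= 1 + 1 + 1 + 1 + count_items([48, 13, 38, 68])
= 1 + 1 + 1 + 1 + 1 + count_items([13, 38, 68])
= 1 + 1 + 1 + 1 + 1 + 1 + count_items([38, 68])
= 1 + 1 + 1 + 1 + 1 + 1 + 1 + count_items([68])
= 1 + 1 + 1 + 1 + 1 + 1 + 1 + 1 + count_items([])
= 1 + 1 + 1 + 1 + 1 + 1 + 1 + 1 + 0
= 8


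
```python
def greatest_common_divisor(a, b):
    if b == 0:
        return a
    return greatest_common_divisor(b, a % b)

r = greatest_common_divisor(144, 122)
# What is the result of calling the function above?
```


greatest_common_divisor(144, 122)
= greatest_common_divisor(122, 144 % 122) = greatest_common_divisor(122, 22)
= greatest_common_divisor(22, 122 % 22) = greatest_common_divisor(22, 12)
= greatest_common_divisor(12, 22 % 12) = greatest_common_divisor(12, 10)
= greatest_common_divisor(10, 12 % 10) = greatest_common_divisor(10, 2)
= greatest_common_divisor(2, 10 % 2) = greatest_common_divisor(2, 0)
b == 0, return a = 2


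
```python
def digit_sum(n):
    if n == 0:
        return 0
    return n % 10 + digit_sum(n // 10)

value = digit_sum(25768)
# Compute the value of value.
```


digit_sum(25768)
= 8 + digit_sum(2576)
= 8 + 6 + digit_sum(257)
= 8 + 6 + 7 + digit_sum(25)
= 8 + 6 + 7 + 5 + digit_sum(2)
= 8 + 6 + 7 + 5 + 2 + digit_sum(0)
= 8 + 6 + 7 + 5 + 2 + 0
= 28


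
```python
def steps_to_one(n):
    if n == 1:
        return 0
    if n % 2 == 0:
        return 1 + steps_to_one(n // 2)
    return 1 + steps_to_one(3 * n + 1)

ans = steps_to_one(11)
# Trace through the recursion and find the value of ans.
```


steps_to_one(11)
11 is odd -> 3*11+1 = 34 -> steps_to_one(34)
34 is even -> steps_to_one(17)
17 is odd -> 3*17+1 = 52 -> steps_to_one(52)
52 is even -> steps_to_one(26)
26 is even -> steps_to_one(13)
13 is odd -> 3*13+1 = 40 -> steps_to_one(40)
40 is even -> steps_to_one(20)
20 is even -> steps_to_one(10)
10 is even -> steps_to_one(5)
5 is odd -> 3*5+1 = 16 -> steps_to_one(16)
16 is even -> steps_to_one(8)
8 is even -> steps_to_one(4)
4 is even -> steps_to_one(2)
2 is even -> steps_to_one(1)
Reached 1 after 14 steps
= 14


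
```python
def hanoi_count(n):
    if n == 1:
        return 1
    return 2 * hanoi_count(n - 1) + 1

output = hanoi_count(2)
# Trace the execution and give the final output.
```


hanoi_count(2)
= 2 * hanoi_count(1) + 1
Now compute bottom-up:
hanoi_count(1) = 1
hanoi_count(2) = 2 * 1 + 1 = 3
= 3


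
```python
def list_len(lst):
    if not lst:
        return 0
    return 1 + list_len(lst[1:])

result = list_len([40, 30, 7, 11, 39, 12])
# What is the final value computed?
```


list_len([40, 30, 7, 11, 39, 12])
= 1 + list_len([30, 7, 11, 39, 12])
= 1 + 1 + list_len([7, 11, 39, 12])
= 1 + 1 + 1 + list_len([11, 39, 12])
= 1 + 1 + 1 + 1 + list_len([39, 12])
= 1 + 1 + 1 + 1 + 1 + list_len([12])
= 1 + 1 + 1 + 1 + 1 + 1 + list_len([])
= 1 + 1 + 1 + 1 + 1 + 1 + 0
= 6


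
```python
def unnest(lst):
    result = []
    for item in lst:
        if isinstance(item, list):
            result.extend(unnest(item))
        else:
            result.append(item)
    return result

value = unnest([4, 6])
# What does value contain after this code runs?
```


unnest([4, 6])
Processing each element:
  4 is not a list -> append 4
  6 is not a list -> append 6
= [4, 6]


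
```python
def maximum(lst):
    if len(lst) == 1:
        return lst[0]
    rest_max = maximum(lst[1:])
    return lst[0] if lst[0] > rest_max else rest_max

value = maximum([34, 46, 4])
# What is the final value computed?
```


maximum([34, 46, 4])
= compare 34 with maximum([46, 4])
= compare 46 with maximum([4])
Base: maximum([4]) = 4
compare 46 with 4: max = 46
compare 34 with 46: max = 46
= 46


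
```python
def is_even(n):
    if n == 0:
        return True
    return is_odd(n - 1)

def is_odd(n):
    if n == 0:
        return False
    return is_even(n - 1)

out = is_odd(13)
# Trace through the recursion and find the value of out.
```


is_odd(13)
= is_even(12)
= is_odd(11)
= is_even(10)
= is_odd(9)
= is_even(8)
= is_odd(7)
= is_even(6)
= is_odd(5)
= is_even(4)
= is_odd(3)
= is_even(2)
= is_odd(1)
= is_even(0)
n == 0: return True
= True


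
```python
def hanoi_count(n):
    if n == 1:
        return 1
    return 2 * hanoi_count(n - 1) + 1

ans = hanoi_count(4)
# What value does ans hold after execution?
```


hanoi_count(4)
= 2 * hanoi_count(3) + 1
= 2 * (2 * hanoi_count(2) + 1) + 1
= 2 * (2 * (2 * hanoi_count(1) + 1) + 1) + 1
Now compute bottom-up:
hanoi_count(1) = 1
hanoi_count(2) = 2 * 1 + 1 = 3
hanoi_count(3) = 2 * 3 + 1 = 7
hanoi_count(4) = 2 * 7 + 1 = 15
= 15


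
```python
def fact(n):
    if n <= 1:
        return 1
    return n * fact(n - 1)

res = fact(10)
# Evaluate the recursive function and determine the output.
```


fact(10)
= 10 * fact(9)
= 10 * 9 * fact(8)
= 10 * 9 * 8 * fact(7)
= 10 * 9 * 8 * 7 * fact(6)
= 10 * 9 * 8 * 7 * 6 * fact(5)
= 10 * 9 * 8 * 7 * 6 * 5 * fact(4)
= 10 * 9 * 8 * 7 * 6 * 5 * 4 * fact(3)
= 10 * 9 * 8 * 7 * 6 * 5 * 4 * 3 * fact(2)
= 10 * 9 * 8 * 7 * 6 * 5 * 4 * 3 * 2 * fact(1)
= 10 * 9 * 8 * 7 * 6 * 5 * 4 * 3 * 2 * 1
= 3628800


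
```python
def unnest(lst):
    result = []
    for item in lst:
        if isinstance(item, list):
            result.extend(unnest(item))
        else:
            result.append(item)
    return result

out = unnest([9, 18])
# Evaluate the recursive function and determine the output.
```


unnest([9, 18])
Processing each element:
  9 is not a list -> append 9
  18 is not a list -> append 18
= [9, 18]


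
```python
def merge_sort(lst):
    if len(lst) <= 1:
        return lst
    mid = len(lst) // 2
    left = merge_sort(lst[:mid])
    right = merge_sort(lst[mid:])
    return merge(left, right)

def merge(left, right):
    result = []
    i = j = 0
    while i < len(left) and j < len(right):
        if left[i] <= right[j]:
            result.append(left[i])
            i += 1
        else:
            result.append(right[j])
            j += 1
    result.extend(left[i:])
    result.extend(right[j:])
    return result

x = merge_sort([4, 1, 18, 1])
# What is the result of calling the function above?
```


merge_sort([4, 1, 18, 1])
Split into [4, 1] and [18, 1]
Left sorted: [1, 4]
Right sorted: [1, 18]
Merge [1, 4] and [1, 18]
= [1, 1, 4, 18]


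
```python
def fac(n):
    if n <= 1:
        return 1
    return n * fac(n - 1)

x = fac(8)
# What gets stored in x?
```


fac(8)
= 8 * fac(7)
= 8 * 7 * fac(6)
= 8 * 7 * 6 * fac(5)
= 8 * 7 * 6 * 5 * fac(4)
= 8 * 7 * 6 * 5 * 4 * fac(3)
= 8 * 7 * 6 * 5 * 4 * 3 * fac(2)
= 8 * 7 * 6 * 5 * 4 * 3 * 2 * fac(1)
= 8 * 7 * 6 * 5 * 4 * 3 * 2 * 1
= 40320


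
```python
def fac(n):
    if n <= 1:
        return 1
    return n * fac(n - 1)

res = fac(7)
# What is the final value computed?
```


fac(7)
= 7 * fac(6)
= 7 * 6 * fac(5)
= 7 * 6 * 5 * fac(4)
= 7 * 6 * 5 * 4 * fac(3)
= 7 * 6 * 5 * 4 * 3 * fac(2)
= 7 * 6 * 5 * 4 * 3 * 2 * fac(1)
= 7 * 6 * 5 * 4 * 3 * 2 * 1
= 5040


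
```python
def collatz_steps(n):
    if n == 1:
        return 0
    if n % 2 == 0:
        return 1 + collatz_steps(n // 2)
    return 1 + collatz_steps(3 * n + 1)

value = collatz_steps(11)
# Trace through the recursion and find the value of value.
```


collatz_steps(11)
11 is odd -> 3*11+1 = 34 -> collatz_steps(34)
34 is even -> collatz_steps(17)
17 is odd -> 3*17+1 = 52 -> collatz_steps(52)
52 is even -> collatz_steps(26)
26 is even -> collatz_steps(13)
13 is odd -> 3*13+1 = 40 -> collatz_steps(40)
40 is even -> collatz_steps(20)
20 is even -> collatz_steps(10)
10 is even -> collatz_steps(5)
5 is odd -> 3*5+1 = 16 -> collatz_steps(16)
16 is even -> collatz_steps(8)
8 is even -> collatz_steps(4)
4 is even -> collatz_steps(2)
2 is even -> collatz_steps(1)
Reached 1 after 14 steps
= 14


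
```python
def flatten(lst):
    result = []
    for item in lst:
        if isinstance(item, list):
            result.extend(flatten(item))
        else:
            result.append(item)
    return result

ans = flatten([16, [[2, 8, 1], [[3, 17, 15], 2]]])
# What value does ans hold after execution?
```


flatten([16, [[2, 8, 1], [[3, 17, 15], 2]]])
Processing each element:
  16 is not a list -> append 16
  [[2, 8, 1], [[3, 17, 15], 2]] is a list -> flatten recursively -> [2, 8, 1, 3, 17, 15, 2]
= [16, 2, 8, 1, 3, 17, 15, 2]


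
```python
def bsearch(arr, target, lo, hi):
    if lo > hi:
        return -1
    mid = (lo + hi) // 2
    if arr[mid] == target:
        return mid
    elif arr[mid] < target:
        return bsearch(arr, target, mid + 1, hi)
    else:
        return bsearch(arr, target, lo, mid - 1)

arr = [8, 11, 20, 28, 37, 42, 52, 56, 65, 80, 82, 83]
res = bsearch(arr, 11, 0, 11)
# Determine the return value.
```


bsearch(arr, 11, 0, 11)
lo=0, hi=11, mid=5, arr[mid]=42
42 > 11, search left half
lo=0, hi=4, mid=2, arr[mid]=20
20 > 11, search left half
lo=0, hi=1, mid=0, arr[mid]=8
8 < 11, search right half
lo=1, hi=1, mid=1, arr[mid]=11
arr[1] == 11, found at index 1
= 1


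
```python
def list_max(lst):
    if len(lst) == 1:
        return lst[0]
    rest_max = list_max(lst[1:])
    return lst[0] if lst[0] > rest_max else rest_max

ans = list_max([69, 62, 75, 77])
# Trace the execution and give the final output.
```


list_max([69, 62, 75, 77])
= compare 69 with list_max([62, 75, 77])
= compare 62 with list_max([75, 77])
= compare 75 with list_max([77])
Base: list_max([77]) = 77
compare 75 with 77: max = 77
compare 62 with 77: max = 77
compare 69 with 77: max = 77
= 77


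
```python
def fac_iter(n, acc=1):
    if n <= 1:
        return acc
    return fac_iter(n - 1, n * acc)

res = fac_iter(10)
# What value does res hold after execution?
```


fac_iter(10, 1)
= fac_iter(9, 10 * 1) = fac_iter(9, 10)
= fac_iter(8, 9 * 10) = fac_iter(8, 90)
= fac_iter(7, 8 * 90) = fac_iter(7, 720)
= fac_iter(6, 7 * 720) = fac_iter(6, 5040)
= fac_iter(5, 6 * 5040) = fac_iter(5, 30240)
= fac_iter(4, 5 * 30240) = fac_iter(4, 151200)
= fac_iter(3, 4 * 151200) = fac_iter(3, 604800)
= fac_iter(2, 3 * 604800) = fac_iter(2, 1814400)
= fac_iter(1, 2 * 1814400) = fac_iter(1, 3628800)
n <= 1, return acc = 3628800


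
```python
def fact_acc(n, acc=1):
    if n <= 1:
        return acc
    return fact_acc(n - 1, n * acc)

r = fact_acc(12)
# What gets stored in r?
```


fact_acc(12, 1)
= fact_acc(11, 12 * 1) = fact_acc(11, 12)
= fact_acc(10, 11 * 12) = fact_acc(10, 132)
= fact_acc(9, 10 * 132) = fact_acc(9, 1320)
= fact_acc(8, 9 * 1320) = fact_acc(8, 11880)
= fact_acc(7, 8 * 11880) = fact_acc(7, 95040)
= fact_acc(6, 7 * 95040) = fact_acc(6, 665280)
= fact_acc(5, 6 * 665280) = fact_acc(5, 3991680)
= fact_acc(4, 5 * 3991680) = fact_acc(4, 19958400)
= fact_acc(3, 4 * 19958400) = fact_acc(3, 79833600)
= fact_acc(2, 3 * 79833600) = fact_acc(2, 239500800)
= fact_acc(1, 2 * 239500800) = fact_acc(1, 479001600)
n <= 1, return acc = 479001600


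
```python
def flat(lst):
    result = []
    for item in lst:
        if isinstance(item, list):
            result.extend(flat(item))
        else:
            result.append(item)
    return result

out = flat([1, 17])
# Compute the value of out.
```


flat([1, 17])
Processing each element:
  1 is not a list -> append 1
  17 is not a list -> append 17
= [1, 17]


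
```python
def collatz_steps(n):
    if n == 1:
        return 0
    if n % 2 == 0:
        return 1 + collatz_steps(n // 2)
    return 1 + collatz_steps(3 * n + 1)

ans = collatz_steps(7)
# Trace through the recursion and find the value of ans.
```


collatz_steps(7)
7 is odd -> 3*7+1 = 22 -> collatz_steps(22)
22 is even -> collatz_steps(11)
11 is odd -> 3*11+1 = 34 -> collatz_steps(34)
34 is even -> collatz_steps(17)
17 is odd -> 3*17+1 = 52 -> collatz_steps(52)
52 is even -> collatz_steps(26)
26 is even -> collatz_steps(13)
13 is odd -> 3*13+1 = 40 -> collatz_steps(40)
40 is even -> collatz_steps(20)
20 is even -> collatz_steps(10)
10 is even -> collatz_steps(5)
5 is odd -> 3*5+1 = 16 -> collatz_steps(16)
16 is even -> collatz_steps(8)
8 is even -> collatz_steps(4)
4 is even -> collatz_steps(2)
2 is even -> collatz_steps(1)
Reached 1 after 16 steps
= 16


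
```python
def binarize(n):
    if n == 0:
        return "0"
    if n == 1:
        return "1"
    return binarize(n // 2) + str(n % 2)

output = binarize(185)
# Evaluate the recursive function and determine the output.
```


binarize(185)
= binarize(92) + "1"
= binarize(46) + "0" + "1"
= binarize(23) + "0" + "0" + "1"
= binarize(11) + "1" + "0" + "0" + "1"
= binarize(5) + "1" + "1" + "0" + "0" + "1"
= binarize(2) + "1" + "1" + "1" + "0" + "0" + "1"
= binarize(1) + "0" + "1" + "1" + "1" + "0" + "0" + "1"
= "1" + "0" + "1" + "1" + "1" + "0" + "0" + "1"
= "10111001"


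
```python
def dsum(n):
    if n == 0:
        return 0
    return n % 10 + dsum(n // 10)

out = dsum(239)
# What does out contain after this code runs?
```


dsum(239)
= 9 + dsum(23)
= 9 + 3 + dsum(2)
= 9 + 3 + 2 + dsum(0)
= 9 + 3 + 2 + 0
= 14


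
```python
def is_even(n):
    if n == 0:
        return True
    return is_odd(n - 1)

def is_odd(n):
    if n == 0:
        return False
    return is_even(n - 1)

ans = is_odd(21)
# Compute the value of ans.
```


is_odd(21)
= is_even(20)
= is_odd(19)
= is_even(18)
= is_odd(17)
= is_even(16)
= is_odd(15)
= is_even(14)
= is_odd(13)
= is_even(12)
= is_odd(11)
= is_even(10)
= is_odd(9)
= is_even(8)
= is_odd(7)
= is_even(6)
= is_odd(5)
= is_even(4)
= is_odd(3)
= is_even(2)
= is_odd(1)
= is_even(0)
n == 0: return True
= True


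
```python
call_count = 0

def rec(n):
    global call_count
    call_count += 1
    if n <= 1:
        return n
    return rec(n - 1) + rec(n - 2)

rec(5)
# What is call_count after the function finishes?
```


rec(5) calls rec(4) and rec(3); each non-base call branches into two more.
Let C(k) = total number of calls made by rec(k), including the call to rec(k) itself.
Base cases: C(0) = 1, C(1) = 1
Recurrence: C(k) = 1 + C(k-1) + C(k-2)
  C(2) = 1 + C(1) + C(0) = 1 + 1 + 1 = 3
  C(3) = 1 + C(2) + C(1) = 1 + 3 + 1 = 5
  C(4) = 1 + C(3) + C(2) = 1 + 5 + 3 = 9
  C(5) = 1 + C(4) + C(3) = 1 + 9 + 5 = 15
Total calls = C(5) = 15


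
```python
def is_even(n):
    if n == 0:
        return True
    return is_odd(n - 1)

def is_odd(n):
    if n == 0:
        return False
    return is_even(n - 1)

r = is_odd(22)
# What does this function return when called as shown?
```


is_odd(22)
= is_even(21)
= is_odd(20)
= is_even(19)
= is_odd(18)
= is_even(17)
= is_odd(16)
= is_even(15)
= is_odd(14)
= is_even(13)
= is_odd(12)
= is_even(11)
= is_odd(10)
= is_even(9)
= is_odd(8)
= is_even(7)
= is_odd(6)
= is_even(5)
= is_odd(4)
= is_even(3)
= is_odd(2)
= is_even(1)
= is_odd(0)
n == 0: return False
= False


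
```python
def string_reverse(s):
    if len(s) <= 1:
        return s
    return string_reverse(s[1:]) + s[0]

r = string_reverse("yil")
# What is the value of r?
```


string_reverse("yil")
= string_reverse("il") + "y"
= string_reverse("l") + "i" + "y"
= "l" + "i" + "y"
= "liy"


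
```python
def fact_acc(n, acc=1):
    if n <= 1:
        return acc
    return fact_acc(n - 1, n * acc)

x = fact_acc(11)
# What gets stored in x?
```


fact_acc(11, 1)
= fact_acc(10, 11 * 1) = fact_acc(10, 11)
= fact_acc(9, 10 * 11) = fact_acc(9, 110)
= fact_acc(8, 9 * 110) = fact_acc(8, 990)
= fact_acc(7, 8 * 990) = fact_acc(7, 7920)
= fact_acc(6, 7 * 7920) = fact_acc(6, 55440)
= fact_acc(5, 6 * 55440) = fact_acc(5, 332640)
= fact_acc(4, 5 * 332640) = fact_acc(4, 1663200)
= fact_acc(3, 4 * 1663200) = fact_acc(3, 6652800)
= fact_acc(2, 3 * 6652800) = fact_acc(2, 19958400)
= fact_acc(1, 2 * 19958400) = fact_acc(1, 39916800)
n <= 1, return acc = 39916800


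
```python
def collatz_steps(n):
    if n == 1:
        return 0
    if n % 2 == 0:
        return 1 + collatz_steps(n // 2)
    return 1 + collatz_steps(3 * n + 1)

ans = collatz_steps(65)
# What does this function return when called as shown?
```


collatz_steps(65)
65 is odd -> 3*65+1 = 196 -> collatz_steps(196)
196 is even -> collatz_steps(98)
98 is even -> collatz_steps(49)
49 is odd -> 3*49+1 = 148 -> collatz_steps(148)
148 is even -> collatz_steps(74)
74 is even -> collatz_steps(37)
37 is odd -> 3*37+1 = 112 -> collatz_steps(112)
112 is even -> collatz_steps(56)
56 is even -> collatz_steps(28)
28 is even -> collatz_steps(14)
14 is even -> collatz_steps(7)
7 is odd -> 3*7+1 = 22 -> collatz_steps(22)
22 is even -> collatz_steps(11)
11 is odd -> 3*11+1 = 34 -> collatz_steps(34)
34 is even -> collatz_steps(17)
17 is odd -> 3*17+1 = 52 -> collatz_steps(52)
52 is even -> collatz_steps(26)
26 is even -> collatz_steps(13)
13 is odd -> 3*13+1 = 40 -> collatz_steps(40)
40 is even -> collatz_steps(20)
20 is even -> collatz_steps(10)
10 is even -> collatz_steps(5)
5 is odd -> 3*5+1 = 16 -> collatz_steps(16)
16 is even -> collatz_steps(8)
8 is even -> collatz_steps(4)
4 is even -> collatz_steps(2)
2 is even -> collatz_steps(1)
Reached 1 after 27 steps
= 27


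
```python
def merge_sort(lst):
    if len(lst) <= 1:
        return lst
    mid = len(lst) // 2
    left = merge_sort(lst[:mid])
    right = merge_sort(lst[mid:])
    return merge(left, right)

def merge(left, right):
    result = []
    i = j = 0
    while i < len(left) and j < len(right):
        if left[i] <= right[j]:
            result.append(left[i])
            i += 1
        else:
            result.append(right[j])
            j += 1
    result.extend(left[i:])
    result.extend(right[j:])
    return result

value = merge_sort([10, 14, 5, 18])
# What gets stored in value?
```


merge_sort([10, 14, 5, 18])
Split into [10, 14] and [5, 18]
Left sorted: [10, 14]
Right sorted: [5, 18]
Merge [10, 14] and [5, 18]
= [5, 10, 14, 18]
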